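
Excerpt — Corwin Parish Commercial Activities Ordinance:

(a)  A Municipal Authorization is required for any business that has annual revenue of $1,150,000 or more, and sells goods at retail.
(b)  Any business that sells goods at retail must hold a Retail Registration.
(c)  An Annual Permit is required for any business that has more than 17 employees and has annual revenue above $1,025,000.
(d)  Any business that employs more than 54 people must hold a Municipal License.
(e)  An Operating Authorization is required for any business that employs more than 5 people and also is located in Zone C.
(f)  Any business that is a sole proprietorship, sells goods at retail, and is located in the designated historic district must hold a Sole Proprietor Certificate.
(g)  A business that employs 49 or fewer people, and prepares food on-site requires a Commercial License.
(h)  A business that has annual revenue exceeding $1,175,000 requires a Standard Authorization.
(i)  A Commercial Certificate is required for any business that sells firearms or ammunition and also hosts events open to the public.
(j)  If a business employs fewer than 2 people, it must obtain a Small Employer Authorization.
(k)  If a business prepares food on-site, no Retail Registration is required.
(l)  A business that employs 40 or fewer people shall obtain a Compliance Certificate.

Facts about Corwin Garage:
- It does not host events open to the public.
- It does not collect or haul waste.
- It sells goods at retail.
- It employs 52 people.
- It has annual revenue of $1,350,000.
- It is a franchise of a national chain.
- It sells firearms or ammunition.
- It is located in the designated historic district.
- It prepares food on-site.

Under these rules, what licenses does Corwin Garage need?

Annual Permit, Municipal Authorization, Standard Authorization

(a) revenue $1,350,000 ≥ $1,150,000; sells goods at retail → Municipal Authorization required.
(b) sells goods at retail → Retail Registration required.
(c) employees 52 > 17; revenue $1,350,000 > $1,025,000 → Annual Permit required.
(d) employees 52 ≤ 54 → Municipal License not required.
(e) employees 52 > 5; is located in the designated historic district (not: is located in Zone C) → Operating Authorization not required.
(f) is a franchise of a national chain (not: is a sole proprietorship); sells goods at retail; is located in the designated historic district → Sole Proprietor Certificate not required.
(g) employees 52 > 49; prepares food on-site → Commercial License not required.
(h) revenue $1,350,000 > $1,175,000 → Standard Authorization required.
(i) sells firearms or ammunition; does not host events open to the public → Commercial Certificate not required.
(j) employees 52 ≥ 2 → Small Employer Authorization not required.
(k) prepares food on-site → exempt from Retail Registration.
(l) employees 52 > 40 → Compliance Certificate not required.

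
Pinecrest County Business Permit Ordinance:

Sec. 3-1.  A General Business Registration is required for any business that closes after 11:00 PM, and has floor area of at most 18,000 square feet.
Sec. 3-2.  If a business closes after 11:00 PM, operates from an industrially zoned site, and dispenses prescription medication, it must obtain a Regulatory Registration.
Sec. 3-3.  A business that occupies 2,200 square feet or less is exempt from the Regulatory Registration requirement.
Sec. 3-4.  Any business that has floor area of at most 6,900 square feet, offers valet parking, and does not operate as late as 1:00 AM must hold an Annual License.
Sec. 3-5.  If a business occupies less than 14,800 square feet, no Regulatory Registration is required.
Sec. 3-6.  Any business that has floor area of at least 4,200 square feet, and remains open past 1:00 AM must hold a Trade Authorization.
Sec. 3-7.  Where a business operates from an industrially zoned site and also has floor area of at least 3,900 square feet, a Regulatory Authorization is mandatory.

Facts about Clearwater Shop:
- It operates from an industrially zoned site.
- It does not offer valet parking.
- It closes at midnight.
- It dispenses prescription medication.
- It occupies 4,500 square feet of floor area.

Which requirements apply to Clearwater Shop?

General Business Registration, Regulatory Authorization

Sec. 3-1. closes midnight, after 11:00 PM; floor area 4,500 square feet ≤ 18,000 square feet → General Business Registration required.
Sec. 3-2. closes midnight, after 11:00 PM; operates from an industrially zoned site; dispenses prescription medication → Regulatory Registration required.
Sec. 3-3. floor area 4,500 square feet > 2,200 square feet → Regulatory Registration exemption does not apply.
Sec. 3-4. floor area 4,500 square feet ≤ 6,900 square feet; does not offer valet parking; closes midnight, at/before 1:00 AM → Annual License not required.
Sec. 3-5. floor area 4,500 square feet < 14,800 square feet → exempt from Regulatory Registration.
Sec. 3-6. floor area 4,500 square feet ≥ 4,200 square feet; closes midnight, at/before 1:00 AM → Trade Authorization not required.
Sec. 3-7. operates from an industrially zoned site; floor area 4,500 square feet ≥ 3,900 square feet → Regulatory Authorization required.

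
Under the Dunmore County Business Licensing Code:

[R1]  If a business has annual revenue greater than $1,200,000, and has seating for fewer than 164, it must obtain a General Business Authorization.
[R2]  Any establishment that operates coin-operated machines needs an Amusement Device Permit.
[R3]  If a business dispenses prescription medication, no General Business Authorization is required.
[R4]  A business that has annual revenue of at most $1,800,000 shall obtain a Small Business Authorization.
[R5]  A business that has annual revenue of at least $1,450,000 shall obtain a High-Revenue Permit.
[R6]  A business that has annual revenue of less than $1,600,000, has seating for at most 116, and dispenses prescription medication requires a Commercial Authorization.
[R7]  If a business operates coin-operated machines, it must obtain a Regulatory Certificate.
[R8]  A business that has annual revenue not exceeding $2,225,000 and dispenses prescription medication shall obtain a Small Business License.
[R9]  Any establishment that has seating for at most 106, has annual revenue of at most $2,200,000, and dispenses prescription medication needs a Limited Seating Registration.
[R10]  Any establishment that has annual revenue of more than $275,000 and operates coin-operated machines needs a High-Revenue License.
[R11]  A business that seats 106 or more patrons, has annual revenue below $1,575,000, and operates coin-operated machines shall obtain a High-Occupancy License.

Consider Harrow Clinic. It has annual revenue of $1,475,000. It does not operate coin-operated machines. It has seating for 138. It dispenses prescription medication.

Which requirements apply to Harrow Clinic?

[R1] revenue $1,475,000 > $1,200,000; seating 138 < 164 → General Business Authorization required.
[R2] does not operate coin-operated machines → Amusement Device Permit not required.
[R3] dispenses prescription medication → exempt from General Business Authorization.
[R4] revenue $1,475,000 ≤ $1,800,000 → Small Business Authorization required.
[R5] revenue $1,475,000 ≥ $1,450,000 → High-Revenue Permit required.
[R6] revenue $1,475,000 < $1,600,000; seating 138 > 116; dispenses prescription medication → Commercial Authorization not required.
[R7] does not operate coin-operated machines → Regulatory Certificate not required.
[R8] revenue $1,475,000 ≤ $2,225,000; dispenses prescription medication → Small Business License required.
[R9] seating 138 > 106; revenue $1,475,000 ≤ $2,200,000; dispenses prescription medication → Limited Seating Registration not required.
[R10] revenue $1,475,000 > $275,000; does not operate coin-operated machines → High-Revenue License not required.
[R11] seating 138 ≥ 106; revenue $1,475,000 < $1,575,000; does not operate coin-operated machines → High-Occupancy License not required.

High-Revenue Permit, Small Business Authorization, Small Business License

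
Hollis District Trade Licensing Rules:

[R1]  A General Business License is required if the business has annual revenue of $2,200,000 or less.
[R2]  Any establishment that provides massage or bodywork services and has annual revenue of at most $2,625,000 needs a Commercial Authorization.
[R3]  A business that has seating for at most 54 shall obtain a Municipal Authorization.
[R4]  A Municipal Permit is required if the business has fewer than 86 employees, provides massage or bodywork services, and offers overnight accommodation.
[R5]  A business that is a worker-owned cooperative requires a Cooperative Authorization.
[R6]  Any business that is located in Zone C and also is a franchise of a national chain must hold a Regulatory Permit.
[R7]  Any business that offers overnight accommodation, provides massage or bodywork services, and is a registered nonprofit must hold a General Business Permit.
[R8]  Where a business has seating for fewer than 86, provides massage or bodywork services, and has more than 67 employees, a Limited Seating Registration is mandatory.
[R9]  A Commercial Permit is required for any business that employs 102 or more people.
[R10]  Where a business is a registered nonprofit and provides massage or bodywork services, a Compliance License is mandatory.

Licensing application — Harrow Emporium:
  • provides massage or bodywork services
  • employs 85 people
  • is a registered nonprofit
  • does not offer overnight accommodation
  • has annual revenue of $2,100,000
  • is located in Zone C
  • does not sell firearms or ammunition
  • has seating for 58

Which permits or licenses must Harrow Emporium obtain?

Commercial Authorization, Compliance License, General Business License, Limited Seating Registration

[R1] revenue $2,100,000 ≤ $2,200,000 → General Business License required.
[R2] provides massage or bodywork services; revenue $2,100,000 ≤ $2,625,000 → Commercial Authorization required.
[R3] seating 58 > 54 → Municipal Authorization not required.
[R4] employees 85 < 86; provides massage or bodywork services; does not offer overnight accommodation → Municipal Permit not required.
[R5] is a registered nonprofit (not: is a worker-owned cooperative) → Cooperative Authorization not required.
[R6] is located in Zone C; is a registered nonprofit (not: is a franchise of a national chain) → Regulatory Permit not required.
[R7] does not offer overnight accommodation; provides massage or bodywork services; is a registered nonprofit → General Business Permit not required.
[R8] seating 58 < 86; provides massage or bodywork services; employees 85 > 67 → Limited Seating Registration required.
[R9] employees 85 < 102 → Commercial Permit not required.
[R10] is a registered nonprofit; provides massage or bodywork services → Compliance License required.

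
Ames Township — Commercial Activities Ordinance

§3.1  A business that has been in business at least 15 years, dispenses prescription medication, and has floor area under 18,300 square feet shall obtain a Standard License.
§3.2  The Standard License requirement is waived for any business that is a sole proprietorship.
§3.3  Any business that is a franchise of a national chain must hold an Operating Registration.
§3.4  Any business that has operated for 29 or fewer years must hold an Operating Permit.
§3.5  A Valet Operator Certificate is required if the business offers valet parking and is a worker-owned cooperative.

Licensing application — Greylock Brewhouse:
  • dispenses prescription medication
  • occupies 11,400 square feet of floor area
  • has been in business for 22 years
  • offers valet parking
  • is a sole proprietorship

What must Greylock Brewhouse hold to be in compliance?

§3.1 years in business 22 ≥ 15; dispenses prescription medication; floor area 11,400 square feet < 18,300 square feet → Standard License required.
§3.2 is a sole proprietorship → exempt from Standard License.
§3.3 is a sole proprietorship (not: is a franchise of a national chain) → Operating Registration not required.
§3.4 years in business 22 ≤ 29 → Operating Permit required.
§3.5 offers valet parking; is a sole proprietorship (not: is a worker-owned cooperative) → Valet Operator Certificate not required.

Operating Permit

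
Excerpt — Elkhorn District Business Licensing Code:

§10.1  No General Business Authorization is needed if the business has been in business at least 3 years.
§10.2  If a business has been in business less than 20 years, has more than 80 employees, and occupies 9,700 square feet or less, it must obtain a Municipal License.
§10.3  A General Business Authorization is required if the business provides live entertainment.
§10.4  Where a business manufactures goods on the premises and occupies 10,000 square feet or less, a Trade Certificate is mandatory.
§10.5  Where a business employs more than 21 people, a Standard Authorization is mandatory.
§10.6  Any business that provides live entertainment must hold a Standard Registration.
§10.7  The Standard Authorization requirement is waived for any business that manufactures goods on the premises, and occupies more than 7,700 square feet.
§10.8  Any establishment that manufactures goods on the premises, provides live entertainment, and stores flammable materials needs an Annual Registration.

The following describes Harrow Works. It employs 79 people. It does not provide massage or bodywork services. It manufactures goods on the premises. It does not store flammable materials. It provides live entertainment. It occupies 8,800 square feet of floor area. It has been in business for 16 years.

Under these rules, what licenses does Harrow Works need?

Standard Registration, Trade Certificate

§10.1 years in business 16 ≥ 3 → exempt from General Business Authorization.
§10.2 years in business 16 < 20; employees 79 ≤ 80; floor area 8,800 square feet ≤ 9,700 square feet → Municipal License not required.
§10.3 provides live entertainment → General Business Authorization required.
§10.4 manufactures goods on the premises; floor area 8,800 square feet ≤ 10,000 square feet → Trade Certificate required.
§10.5 employees 79 > 21 → Standard Authorization required.
§10.6 provides live entertainment → Standard Registration required.
§10.7 manufactures goods on the premises; floor area 8,800 square feet > 7,700 square feet → exempt from Standard Authorization.
§10.8 manufactures goods on the premises; provides live entertainment; does not store flammable materials → Annual Registration not required.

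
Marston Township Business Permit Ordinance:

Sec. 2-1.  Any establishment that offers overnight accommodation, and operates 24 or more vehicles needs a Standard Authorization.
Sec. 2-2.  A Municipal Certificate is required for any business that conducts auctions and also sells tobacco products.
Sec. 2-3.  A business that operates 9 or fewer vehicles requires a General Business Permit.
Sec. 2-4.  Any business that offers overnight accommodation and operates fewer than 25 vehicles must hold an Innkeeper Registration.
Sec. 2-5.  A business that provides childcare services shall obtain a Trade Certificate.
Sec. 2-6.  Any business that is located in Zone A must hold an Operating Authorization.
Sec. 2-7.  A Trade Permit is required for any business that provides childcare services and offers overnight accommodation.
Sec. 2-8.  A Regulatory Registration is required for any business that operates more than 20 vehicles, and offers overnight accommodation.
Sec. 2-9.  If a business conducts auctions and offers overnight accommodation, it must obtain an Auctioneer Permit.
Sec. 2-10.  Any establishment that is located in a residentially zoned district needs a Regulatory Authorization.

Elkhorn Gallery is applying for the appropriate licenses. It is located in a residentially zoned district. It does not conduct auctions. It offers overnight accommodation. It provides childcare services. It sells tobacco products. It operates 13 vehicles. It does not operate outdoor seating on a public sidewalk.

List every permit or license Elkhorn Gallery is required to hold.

Innkeeper Registration, Regulatory Authorization, Trade Certificate, Trade Permit

Sec. 2-1. offers overnight accommodation; vehicles 13 < 24 → Standard Authorization not required.
Sec. 2-2. does not conduct auctions; sells tobacco products → Municipal Certificate not required.
Sec. 2-3. vehicles 13 > 9 → General Business Permit not required.
Sec. 2-4. offers overnight accommodation; vehicles 13 < 25 → Innkeeper Registration required.
Sec. 2-5. provides childcare services → Trade Certificate required.
Sec. 2-6. is located in a residentially zoned district (not: is located in Zone A) → Operating Authorization not required.
Sec. 2-7. provides childcare services; offers overnight accommodation → Trade Permit required.
Sec. 2-8. vehicles 13 ≤ 20; offers overnight accommodation → Regulatory Registration not required.
Sec. 2-9. does not conduct auctions; offers overnight accommodation → Auctioneer Permit not required.
Sec. 2-10. is located in a residentially zoned district → Regulatory Authorization required.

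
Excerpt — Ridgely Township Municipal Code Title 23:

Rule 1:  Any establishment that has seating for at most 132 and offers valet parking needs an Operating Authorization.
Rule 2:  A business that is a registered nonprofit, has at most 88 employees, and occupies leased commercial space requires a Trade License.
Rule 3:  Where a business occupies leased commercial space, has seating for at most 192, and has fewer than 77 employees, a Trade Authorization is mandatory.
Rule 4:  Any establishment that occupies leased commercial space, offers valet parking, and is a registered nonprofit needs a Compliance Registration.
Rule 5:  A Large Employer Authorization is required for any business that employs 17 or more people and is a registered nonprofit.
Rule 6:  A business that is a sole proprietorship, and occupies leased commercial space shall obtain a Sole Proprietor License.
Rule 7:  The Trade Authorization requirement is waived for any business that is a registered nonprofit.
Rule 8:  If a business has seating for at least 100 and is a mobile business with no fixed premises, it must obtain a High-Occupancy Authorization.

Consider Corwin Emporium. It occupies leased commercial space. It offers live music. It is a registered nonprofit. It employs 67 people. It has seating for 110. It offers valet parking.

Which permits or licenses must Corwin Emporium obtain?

Rule 1: seating 110 ≤ 132; offers valet parking → Operating Authorization required.
Rule 2: is a registered nonprofit; employees 67 ≤ 88; occupies leased commercial space → Trade License required.
Rule 3: occupies leased commercial space; seating 110 ≤ 192; employees 67 < 77 → Trade Authorization required.
Rule 4: occupies leased commercial space; offers valet parking; is a registered nonprofit → Compliance Registration required.
Rule 5: employees 67 ≥ 17; is a registered nonprofit → Large Employer Authorization required.
Rule 6: is a registered nonprofit (not: is a sole proprietorship); occupies leased commercial space → Sole Proprietor License not required.
Rule 7: is a registered nonprofit → exempt from Trade Authorization.
Rule 8: seating 110 ≥ 100; occupies leased commercial space (not: is a mobile business with no fixed premises) → High-Occupancy Authorization not required.

Compliance Registration, Large Employer Authorization, Operating Authorization, Trade License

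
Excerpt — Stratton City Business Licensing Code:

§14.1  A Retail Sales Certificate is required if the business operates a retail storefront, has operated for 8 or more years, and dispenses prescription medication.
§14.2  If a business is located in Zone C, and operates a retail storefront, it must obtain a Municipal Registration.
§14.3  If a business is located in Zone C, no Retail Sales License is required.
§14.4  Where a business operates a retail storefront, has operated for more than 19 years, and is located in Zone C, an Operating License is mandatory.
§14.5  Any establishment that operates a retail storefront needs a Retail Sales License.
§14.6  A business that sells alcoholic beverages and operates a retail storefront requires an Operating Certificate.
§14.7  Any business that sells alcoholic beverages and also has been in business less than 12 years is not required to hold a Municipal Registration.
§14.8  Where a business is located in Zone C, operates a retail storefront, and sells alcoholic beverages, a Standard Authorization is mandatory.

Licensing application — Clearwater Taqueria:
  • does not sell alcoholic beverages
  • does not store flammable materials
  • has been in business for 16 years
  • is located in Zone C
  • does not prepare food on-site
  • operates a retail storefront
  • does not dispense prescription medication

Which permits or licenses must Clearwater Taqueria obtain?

Municipal Registration

§14.1 operates a retail storefront; years in business 16 ≥ 8; does not dispense prescription medication → Retail Sales Certificate not required.
§14.2 is located in Zone C; operates a retail storefront → Municipal Registration required.
§14.3 is located in Zone C → exempt from Retail Sales License.
§14.4 operates a retail storefront; years in business 16 ≤ 19; is located in Zone C → Operating License not required.
§14.5 operates a retail storefront → Retail Sales License required.
§14.6 does not sell alcoholic beverages; operates a retail storefront → Operating Certificate not required.
§14.7 does not sell alcoholic beverages; years in business 16 ≥ 12 → Municipal Registration exemption does not apply.
§14.8 is located in Zone C; operates a retail storefront; does not sell alcoholic beverages → Standard Authorization not required.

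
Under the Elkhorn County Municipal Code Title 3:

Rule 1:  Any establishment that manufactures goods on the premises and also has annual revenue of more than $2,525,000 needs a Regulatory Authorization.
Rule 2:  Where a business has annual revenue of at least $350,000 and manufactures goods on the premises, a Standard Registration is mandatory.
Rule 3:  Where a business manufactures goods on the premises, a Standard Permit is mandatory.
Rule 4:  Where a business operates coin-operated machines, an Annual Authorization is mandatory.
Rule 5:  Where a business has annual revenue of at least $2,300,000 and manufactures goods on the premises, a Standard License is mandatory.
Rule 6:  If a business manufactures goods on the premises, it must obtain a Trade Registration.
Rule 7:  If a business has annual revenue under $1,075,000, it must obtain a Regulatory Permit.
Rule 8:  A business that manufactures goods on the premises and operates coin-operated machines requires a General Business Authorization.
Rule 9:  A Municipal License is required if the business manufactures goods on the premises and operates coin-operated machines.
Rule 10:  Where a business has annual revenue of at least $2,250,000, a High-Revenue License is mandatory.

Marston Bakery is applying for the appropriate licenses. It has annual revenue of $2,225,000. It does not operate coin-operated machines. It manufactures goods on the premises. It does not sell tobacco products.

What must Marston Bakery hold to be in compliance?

Standard Permit, Standard Registration, Trade Registration

Rule 1: manufactures goods on the premises; revenue $2,225,000 ≤ $2,525,000 → Regulatory Authorization not required.
Rule 2: revenue $2,225,000 ≥ $350,000; manufactures goods on the premises → Standard Registration required.
Rule 3: manufactures goods on the premises → Standard Permit required.
Rule 4: does not operate coin-operated machines → Annual Authorization not required.
Rule 5: revenue $2,225,000 < $2,300,000; manufactures goods on the premises → Standard License not required.
Rule 6: manufactures goods on the premises → Trade Registration required.
Rule 7: revenue $2,225,000 ≥ $1,075,000 → Regulatory Permit not required.
Rule 8: manufactures goods on the premises; does not operate coin-operated machines → General Business Authorization not required.
Rule 9: manufactures goods on the premises; does not operate coin-operated machines → Municipal License not required.
Rule 10: revenue $2,225,000 < $2,250,000 → High-Revenue License not required.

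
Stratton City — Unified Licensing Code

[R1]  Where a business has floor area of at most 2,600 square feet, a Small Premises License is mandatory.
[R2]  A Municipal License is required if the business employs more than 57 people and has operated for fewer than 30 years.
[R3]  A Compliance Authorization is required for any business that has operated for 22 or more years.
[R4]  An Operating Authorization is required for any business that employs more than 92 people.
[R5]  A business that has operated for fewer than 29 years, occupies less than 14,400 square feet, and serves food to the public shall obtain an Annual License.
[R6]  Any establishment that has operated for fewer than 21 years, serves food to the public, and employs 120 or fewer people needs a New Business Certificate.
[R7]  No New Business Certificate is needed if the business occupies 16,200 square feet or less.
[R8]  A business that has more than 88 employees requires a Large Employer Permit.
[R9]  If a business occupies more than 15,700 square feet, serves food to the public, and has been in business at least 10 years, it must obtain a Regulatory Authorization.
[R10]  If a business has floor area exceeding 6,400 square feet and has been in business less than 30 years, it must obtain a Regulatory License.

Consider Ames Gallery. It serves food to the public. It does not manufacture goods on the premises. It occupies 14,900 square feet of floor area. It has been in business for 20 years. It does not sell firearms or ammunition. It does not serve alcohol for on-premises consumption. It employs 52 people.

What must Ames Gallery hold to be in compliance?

[R1] floor area 14,900 square feet > 2,600 square feet → Small Premises License not required.
[R2] employees 52 ≤ 57; years in business 20 < 30 → Municipal License not required.
[R3] years in business 20 < 22 → Compliance Authorization not required.
[R4] employees 52 ≤ 92 → Operating Authorization not required.
[R5] years in business 20 < 29; floor area 14,900 square feet ≥ 14,400 square feet; serves food to the public → Annual License not required.
[R6] years in business 20 < 21; serves food to the public; employees 52 ≤ 120 → New Business Certificate required.
[R7] floor area 14,900 square feet ≤ 16,200 square feet → exempt from New Business Certificate.
[R8] employees 52 ≤ 88 → Large Employer Permit not required.
[R9] floor area 14,900 square feet ≤ 15,700 square feet; serves food to the public; years in business 20 ≥ 10 → Regulatory Authorization not required.
[R10] floor area 14,900 square feet > 6,400 square feet; years in business 20 < 30 → Regulatory License required.

Regulatory License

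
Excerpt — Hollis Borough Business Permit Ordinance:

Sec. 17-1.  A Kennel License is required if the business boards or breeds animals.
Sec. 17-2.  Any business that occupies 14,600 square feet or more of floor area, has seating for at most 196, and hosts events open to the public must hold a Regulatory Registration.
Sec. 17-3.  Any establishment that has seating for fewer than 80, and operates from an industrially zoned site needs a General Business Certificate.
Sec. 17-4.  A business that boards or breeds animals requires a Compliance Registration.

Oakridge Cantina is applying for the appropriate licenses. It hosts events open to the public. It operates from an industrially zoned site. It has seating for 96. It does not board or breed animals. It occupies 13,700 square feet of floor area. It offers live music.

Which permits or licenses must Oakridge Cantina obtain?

None

Sec. 17-1. does not board or breed animals → Kennel License not required.
Sec. 17-2. floor area 13,700 square feet < 14,600 square feet; seating 96 ≤ 196; hosts events open to the public → Regulatory Registration not required.
Sec. 17-3. seating 96 ≥ 80; operates from an industrially zoned site → General Business Certificate not required.
Sec. 17-4. does not board or breed animals → Compliance Registration not required.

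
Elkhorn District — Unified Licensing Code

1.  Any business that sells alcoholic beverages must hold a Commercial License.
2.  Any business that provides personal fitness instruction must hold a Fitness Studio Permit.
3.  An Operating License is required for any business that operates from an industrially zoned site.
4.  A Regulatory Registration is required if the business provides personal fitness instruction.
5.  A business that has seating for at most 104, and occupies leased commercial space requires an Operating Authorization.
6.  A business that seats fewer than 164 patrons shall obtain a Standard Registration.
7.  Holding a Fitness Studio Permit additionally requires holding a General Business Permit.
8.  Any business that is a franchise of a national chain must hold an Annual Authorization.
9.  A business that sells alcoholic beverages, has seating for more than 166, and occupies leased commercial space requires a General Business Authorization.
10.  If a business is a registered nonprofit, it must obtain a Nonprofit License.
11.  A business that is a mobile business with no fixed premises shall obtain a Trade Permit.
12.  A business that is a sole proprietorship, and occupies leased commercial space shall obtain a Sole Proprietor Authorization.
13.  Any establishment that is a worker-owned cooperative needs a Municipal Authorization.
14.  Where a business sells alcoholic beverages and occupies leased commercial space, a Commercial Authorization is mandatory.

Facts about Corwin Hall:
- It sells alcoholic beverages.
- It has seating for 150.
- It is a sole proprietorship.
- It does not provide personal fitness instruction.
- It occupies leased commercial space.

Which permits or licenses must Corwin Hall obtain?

Commercial Authorization, Commercial License, Sole Proprietor Authorization, Standard Registration

1. sells alcoholic beverages → Commercial License required.
2. does not provide personal fitness instruction → Fitness Studio Permit not required.
3. occupies leased commercial space (not: operates from an industrially zoned site) → Operating License not required.
4. does not provide personal fitness instruction → Regulatory Registration not required.
5. seating 150 > 104; occupies leased commercial space → Operating Authorization not required.
6. seating 150 < 164 → Standard Registration required.
7. Fitness Studio Permit is not required → no effect.
8. is a sole proprietorship (not: is a franchise of a national chain) → Annual Authorization not required.
9. sells alcoholic beverages; seating 150 ≤ 166; occupies leased commercial space → General Business Authorization not required.
10. is a sole proprietorship (not: is a registered nonprofit) → Nonprofit License not required.
11. occupies leased commercial space (not: is a mobile business with no fixed premises) → Trade Permit not required.
12. is a sole proprietorship; occupies leased commercial space → Sole Proprietor Authorization required.
13. is a sole proprietorship (not: is a worker-owned cooperative) → Municipal Authorization not required.
14. sells alcoholic beverages; occupies leased commercial space → Commercial Authorization required.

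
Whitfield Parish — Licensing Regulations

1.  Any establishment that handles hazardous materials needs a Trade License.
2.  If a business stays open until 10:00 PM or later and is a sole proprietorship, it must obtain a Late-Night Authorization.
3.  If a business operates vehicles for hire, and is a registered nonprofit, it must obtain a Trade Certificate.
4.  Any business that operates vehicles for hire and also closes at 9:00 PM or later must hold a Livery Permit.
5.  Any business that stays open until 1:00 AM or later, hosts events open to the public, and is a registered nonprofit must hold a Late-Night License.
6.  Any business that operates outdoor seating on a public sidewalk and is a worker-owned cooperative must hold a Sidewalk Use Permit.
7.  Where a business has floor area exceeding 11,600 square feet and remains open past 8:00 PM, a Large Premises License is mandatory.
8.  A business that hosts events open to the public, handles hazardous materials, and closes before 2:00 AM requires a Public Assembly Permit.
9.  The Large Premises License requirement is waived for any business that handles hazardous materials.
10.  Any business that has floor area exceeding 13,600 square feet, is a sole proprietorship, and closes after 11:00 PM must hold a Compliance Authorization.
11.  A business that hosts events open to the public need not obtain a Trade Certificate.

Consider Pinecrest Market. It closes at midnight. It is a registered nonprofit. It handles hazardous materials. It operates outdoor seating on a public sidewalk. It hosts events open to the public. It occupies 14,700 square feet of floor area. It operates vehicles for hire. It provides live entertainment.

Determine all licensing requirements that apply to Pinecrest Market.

Livery Permit, Public Assembly Permit, Trade License

1. handles hazardous materials → Trade License required.
2. closes midnight, after 10:00 PM; is a registered nonprofit (not: is a sole proprietorship) → Late-Night Authorization not required.
3. operates vehicles for hire; is a registered nonprofit → Trade Certificate required.
4. operates vehicles for hire; closes midnight, after 9:00 PM → Livery Permit required.
5. closes midnight, at/before 1:00 AM; hosts events open to the public; is a registered nonprofit → Late-Night License not required.
6. operates outdoor seating on a public sidewalk; is a registered nonprofit (not: is a worker-owned cooperative) → Sidewalk Use Permit not required.
7. floor area 14,700 square feet > 11,600 square feet; closes midnight, after 8:00 PM → Large Premises License required.
8. hosts events open to the public; handles hazardous materials; closes midnight, at/before 2:00 AM → Public Assembly Permit required.
9. handles hazardous materials → exempt from Large Premises License.
10. floor area 14,700 square feet > 13,600 square feet; is a registered nonprofit (not: is a sole proprietorship); closes midnight, after 11:00 PM → Compliance Authorization not required.
11. hosts events open to the public → exempt from Trade Certificate.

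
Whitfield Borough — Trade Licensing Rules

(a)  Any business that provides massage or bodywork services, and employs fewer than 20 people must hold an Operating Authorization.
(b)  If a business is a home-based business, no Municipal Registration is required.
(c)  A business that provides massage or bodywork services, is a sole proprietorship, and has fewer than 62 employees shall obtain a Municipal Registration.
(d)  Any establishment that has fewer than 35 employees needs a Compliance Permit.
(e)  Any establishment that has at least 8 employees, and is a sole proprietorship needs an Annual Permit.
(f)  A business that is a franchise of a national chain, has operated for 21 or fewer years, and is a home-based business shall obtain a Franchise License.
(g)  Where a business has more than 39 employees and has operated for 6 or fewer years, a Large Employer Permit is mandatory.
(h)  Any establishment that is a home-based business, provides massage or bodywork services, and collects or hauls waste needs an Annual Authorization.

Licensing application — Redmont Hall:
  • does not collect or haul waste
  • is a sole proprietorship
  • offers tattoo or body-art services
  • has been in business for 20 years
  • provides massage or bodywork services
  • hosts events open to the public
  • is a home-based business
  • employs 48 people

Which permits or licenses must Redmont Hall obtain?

Annual Permit

(a) provides massage or bodywork services; employees 48 ≥ 20 → Operating Authorization not required.
(b) is a home-based business → exempt from Municipal Registration.
(c) provides massage or bodywork services; is a sole proprietorship; employees 48 < 62 → Municipal Registration required.
(d) employees 48 ≥ 35 → Compliance Permit not required.
(e) employees 48 ≥ 8; is a sole proprietorship → Annual Permit required.
(f) is a sole proprietorship (not: is a franchise of a national chain); years in business 20 ≤ 21; is a home-based business → Franchise License not required.
(g) employees 48 > 39; years in business 20 > 6 → Large Employer Permit not required.
(h) is a home-based business; provides massage or bodywork services; does not collect or haul waste → Annual Authorization not required.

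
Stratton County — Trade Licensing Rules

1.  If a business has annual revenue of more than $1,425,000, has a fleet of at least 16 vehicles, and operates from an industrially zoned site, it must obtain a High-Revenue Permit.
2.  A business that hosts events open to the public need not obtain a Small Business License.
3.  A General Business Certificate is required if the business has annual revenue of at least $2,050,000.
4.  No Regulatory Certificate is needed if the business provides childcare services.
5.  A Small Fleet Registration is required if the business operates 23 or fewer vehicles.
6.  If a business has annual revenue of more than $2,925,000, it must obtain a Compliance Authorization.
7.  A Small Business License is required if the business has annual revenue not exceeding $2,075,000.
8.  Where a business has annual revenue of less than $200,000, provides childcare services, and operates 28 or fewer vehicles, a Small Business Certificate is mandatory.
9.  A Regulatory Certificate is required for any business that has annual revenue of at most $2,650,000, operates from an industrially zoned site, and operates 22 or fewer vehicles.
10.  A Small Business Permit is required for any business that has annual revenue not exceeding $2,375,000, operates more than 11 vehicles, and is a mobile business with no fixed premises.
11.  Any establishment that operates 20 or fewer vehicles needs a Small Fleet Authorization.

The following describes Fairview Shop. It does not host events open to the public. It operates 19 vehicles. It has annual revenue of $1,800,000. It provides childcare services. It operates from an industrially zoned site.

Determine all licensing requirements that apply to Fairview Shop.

High-Revenue Permit, Small Business License, Small Fleet Authorization, Small Fleet Registration

1. revenue $1,800,000 > $1,425,000; vehicles 19 ≥ 16; operates from an industrially zoned site → High-Revenue Permit required.
2. does not host events open to the public → Small Business License exemption does not apply.
3. revenue $1,800,000 < $2,050,000 → General Business Certificate not required.
4. provides childcare services → exempt from Regulatory Certificate.
5. vehicles 19 ≤ 23 → Small Fleet Registration required.
6. revenue $1,800,000 ≤ $2,925,000 → Compliance Authorization not required.
7. revenue $1,800,000 ≤ $2,075,000 → Small Business License required.
8. revenue $1,800,000 ≥ $200,000; provides childcare services; vehicles 19 ≤ 28 → Small Business Certificate not required.
9. revenue $1,800,000 ≤ $2,650,000; operates from an industrially zoned site; vehicles 19 ≤ 22 → Regulatory Certificate required.
10. revenue $1,800,000 ≤ $2,375,000; vehicles 19 > 11; operates from an industrially zoned site (not: is a mobile business with no fixed premises) → Small Business Permit not required.
11. vehicles 19 ≤ 20 → Small Fleet Authorization required.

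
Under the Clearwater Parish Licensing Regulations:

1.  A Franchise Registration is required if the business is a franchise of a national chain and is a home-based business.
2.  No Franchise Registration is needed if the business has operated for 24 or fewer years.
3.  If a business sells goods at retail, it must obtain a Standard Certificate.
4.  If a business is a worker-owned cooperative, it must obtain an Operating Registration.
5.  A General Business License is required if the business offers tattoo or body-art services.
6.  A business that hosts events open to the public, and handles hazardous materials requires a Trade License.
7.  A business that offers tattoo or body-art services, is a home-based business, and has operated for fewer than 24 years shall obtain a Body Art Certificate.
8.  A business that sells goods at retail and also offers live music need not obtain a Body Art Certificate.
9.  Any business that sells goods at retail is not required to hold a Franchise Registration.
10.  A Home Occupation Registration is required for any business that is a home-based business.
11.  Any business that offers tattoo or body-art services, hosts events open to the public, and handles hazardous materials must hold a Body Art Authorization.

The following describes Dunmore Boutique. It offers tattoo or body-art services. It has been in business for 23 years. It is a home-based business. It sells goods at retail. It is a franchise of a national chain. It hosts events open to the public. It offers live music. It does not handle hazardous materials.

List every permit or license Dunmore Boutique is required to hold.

General Business License, Home Occupation Registration, Standard Certificate

1. is a franchise of a national chain; is a home-based business → Franchise Registration required.
2. years in business 23 ≤ 24 → exempt from Franchise Registration.
3. sells goods at retail → Standard Certificate required.
4. is a franchise of a national chain (not: is a worker-owned cooperative) → Operating Registration not required.
5. offers tattoo or body-art services → General Business License required.
6. hosts events open to the public; does not handle hazardous materials → Trade License not required.
7. offers tattoo or body-art services; is a home-based business; years in business 23 < 24 → Body Art Certificate required.
8. sells goods at retail; offers live music → exempt from Body Art Certificate.
9. sells goods at retail → exempt from Franchise Registration.
10. is a home-based business → Home Occupation Registration required.
11. offers tattoo or body-art services; hosts events open to the public; does not handle hazardous materials → Body Art Authorization not required.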